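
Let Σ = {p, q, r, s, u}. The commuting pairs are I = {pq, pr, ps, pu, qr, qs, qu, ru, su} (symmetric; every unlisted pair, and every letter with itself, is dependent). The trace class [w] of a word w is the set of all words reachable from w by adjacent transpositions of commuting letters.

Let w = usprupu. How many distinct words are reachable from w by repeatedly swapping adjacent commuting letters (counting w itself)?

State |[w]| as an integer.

0(u) covers ∅
1(s) covers ∅
2(p) covers ∅
3(r) covers 1:s
4(u) covers 0:u
5(p) covers 2:p
6(u) covers 4:u
floor of heap: 0:u, 1:s, 2:p
completions by unplaced set U, small U first (add the entries for U minus each lowest piece of U):
  |U|=1: {3}:1  {5}:1  {6}:1
  |U|=2: {1,3}:1  {2,5}:1  {3,5}:2  {3,6}:2  {4,6}:1  {5,6}:2
  |U|=3: {0,4,6}:1  {1,3,5}:3  {1,3,6}:3  {2,3,5}:3  {2,5,6}:3  {3,4,6}:3  {3,5,6}:6  {4,5,6}:3
  |U|=4: {0,3,4,6}:4  {0,4,5,6}:4  {1,2,3,5}:6  {1,3,4,6}:6  {1,3,5,6}:12  {2,3,5,6}:12  {2,4,5,6}:6  {3,4,5,6}:12
  |U|=5: {0,1,3,4,6}:10  {0,2,4,5,6}:10  {0,3,4,5,6}:20  {1,2,3,5,6}:30  {1,3,4,5,6}:30  {2,3,4,5,6}:30
  start at 0(u): 90
  start at 1(s): 60
  start at 2(p): 60
sum over floor = 210

210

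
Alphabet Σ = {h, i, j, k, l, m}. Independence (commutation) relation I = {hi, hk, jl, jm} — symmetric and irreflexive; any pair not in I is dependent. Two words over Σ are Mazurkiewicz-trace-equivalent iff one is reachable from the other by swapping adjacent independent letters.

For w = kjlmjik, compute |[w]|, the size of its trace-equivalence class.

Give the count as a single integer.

piece 0:k — minimal
piece 1:j rests on {0:k}
piece 2:l rests on {0:k}
piece 3:m rests on {2:l}
piece 4:j rests on {1:j}
piece 5:i rests on {3:m, 4:j}
piece 6:k rests on {5:i}
minimal pieces: {0:k}
ways to finish when only these pieces remain (= sum over removing one remaining piece with nothing left below it):
  1 left: {6}→1
  2 left: {5,6}→1
  3 left: {3,5,6}→1  {4,5,6}→1
  4 left: {1,4,5,6}→1  {2,3,5,6}→1  {3,4,5,6}→2
  5 left: {1,3,4,5,6}→3  {2,3,4,5,6}→3
  placing 0:k first → 6 extensions

6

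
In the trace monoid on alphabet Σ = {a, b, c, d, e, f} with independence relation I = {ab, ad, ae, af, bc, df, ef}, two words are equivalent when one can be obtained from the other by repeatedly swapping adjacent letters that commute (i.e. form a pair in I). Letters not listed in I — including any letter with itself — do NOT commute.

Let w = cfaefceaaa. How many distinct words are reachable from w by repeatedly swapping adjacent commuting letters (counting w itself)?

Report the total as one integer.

48

drop 0:c onto floor
drop 1:f onto {0:c}
drop 2:a onto {0:c}
drop 3:e onto {0:c}
drop 4:f onto {1:f}
drop 5:c onto {2:a, 3:e, 4:f}
drop 6:e onto {5:c}
drop 7:a onto {5:c}
drop 8:a onto {7:a}
drop 9:a onto {8:a}
ground layer = {0:c}
drop-orders for the pieces not yet dropped (sum over which currently-grounded one goes next):
  1 to go: {6} 1  {9} 1
  2 to go: {6,9} 2  {8,9} 1
  3 to go: {6,8,9} 3  {7,8,9} 1
  4 to go: {6,7,8,9} 4
  5 to go: {5,6,7,8,9} 4
  6 to go: {2,5,6,7,8,9} 4  {3,5,6,7,8,9} 4  {4,5,6,7,8,9} 4
  7 to go: {1,4,5,6,7,8,9} 4  {2,3,5,6,7,8,9} 8  {2,4,5,6,7,8,9} 8  {3,4,5,6,7,8,9} 8
  8 to go: {1,2,4,5,6,7,8,9} 12  {1,3,4,5,6,7,8,9} 12  {2,3,4,5,6,7,8,9} 24
  if 0:c drops first: 48 orders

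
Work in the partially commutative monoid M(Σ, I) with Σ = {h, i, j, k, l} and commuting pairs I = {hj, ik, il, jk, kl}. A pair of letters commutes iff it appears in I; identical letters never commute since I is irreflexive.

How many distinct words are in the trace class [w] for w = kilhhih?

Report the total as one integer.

6

drop 0:k onto floor
drop 1:i onto floor
drop 2:l onto floor
drop 3:h onto {0:k, 1:i, 2:l}
drop 4:h onto {3:h}
drop 5:i onto {4:h}
drop 6:h onto {5:i}
ground layer = {0:k, 1:i, 2:l}
drop-orders for the pieces not yet dropped (sum over which currently-grounded one goes next):
  1 to go: {6} 1
  2 to go: {5,6} 1
  3 to go: {4,5,6} 1
  4 to go: {3,4,5,6} 1
  5 to go: {0,3,4,5,6} 1  {1,3,4,5,6} 1  {2,3,4,5,6} 1
  if 0:k drops first: 2 orders
  if 1:i drops first: 2 orders
  if 2:l drops first: 2 orders
heap linearizations: 6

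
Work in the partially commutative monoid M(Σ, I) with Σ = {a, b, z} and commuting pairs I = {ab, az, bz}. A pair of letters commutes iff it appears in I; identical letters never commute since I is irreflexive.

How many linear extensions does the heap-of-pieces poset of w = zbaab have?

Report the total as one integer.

30

0(z) covers ∅
1(b) covers ∅
2(a) covers ∅
3(a) covers 2:a
4(b) covers 1:b
floor of heap: 0:z, 1:b, 2:a
completions by unplaced set U, small U first (add the entries for U minus each lowest piece of U):
  |U|=1: {0}:1  {3}:1  {4}:1
  |U|=2: {0,3}:2  {0,4}:2  {1,4}:1  {2,3}:1  {3,4}:2
  |U|=3: {0,1,4}:3  {0,2,3}:3  {0,3,4}:6  {1,3,4}:3  {2,3,4}:3
  start at 0(z): 6
  start at 1(b): 12
  start at 2(a): 12
sum over floor = 30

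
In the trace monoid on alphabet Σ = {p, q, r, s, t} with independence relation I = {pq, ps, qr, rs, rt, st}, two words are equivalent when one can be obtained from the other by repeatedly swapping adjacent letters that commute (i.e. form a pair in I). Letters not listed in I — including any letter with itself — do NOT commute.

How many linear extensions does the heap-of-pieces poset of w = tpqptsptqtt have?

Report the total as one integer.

15

piece 0:t — minimal
piece 1:p rests on {0:t}
piece 2:q rests on {0:t}
piece 3:p rests on {1:p}
piece 4:t rests on {2:q, 3:p}
piece 5:s rests on {2:q}
piece 6:p rests on {4:t}
piece 7:t rests on {6:p}
piece 8:q rests on {5:s, 7:t}
piece 9:t rests on {8:q}
piece 10:t rests on {9:t}
minimal pieces: {0:t}
ways to finish when only these pieces remain (= sum over removing one remaining piece with nothing left below it):
  1 left: {10}→1
  2 left: {9,10}→1
  3 left: {8,9,10}→1
  4 left: {5,8,9,10}→1  {7,8,9,10}→1
  5 left: {5,7,8,9,10}→2  {6,7,8,9,10}→1
  6 left: {4,6,7,8,9,10}→1  {5,6,7,8,9,10}→3
  7 left: {3,4,6,7,8,9,10}→1  {4,5,6,7,8,9,10}→4
  8 left: {1,3,4,6,7,8,9,10}→1  {2,4,5,6,7,8,9,10}→4  {3,4,5,6,7,8,9,10}→5
  9 left: {1,3,4,5,6,7,8,9,10}→6  {2,3,4,5,6,7,8,9,10}→9
  placing 0:t first → 15 extensions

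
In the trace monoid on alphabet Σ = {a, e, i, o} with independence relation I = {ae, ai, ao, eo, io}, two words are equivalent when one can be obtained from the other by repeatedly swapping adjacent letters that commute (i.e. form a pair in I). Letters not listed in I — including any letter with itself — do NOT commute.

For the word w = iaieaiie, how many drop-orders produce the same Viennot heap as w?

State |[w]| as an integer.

28

0(i) covers ∅
1(a) covers ∅
2(i) covers 0:i
3(e) covers 2:i
4(a) covers 1:a
5(i) covers 3:e
6(i) covers 5:i
7(e) covers 6:i
floor of heap: 0:i, 1:a
completions by unplaced set U, small U first (add the entries for U minus each lowest piece of U):
  |U|=1: {4}:1  {7}:1
  |U|=2: {1,4}:1  {4,7}:2  {6,7}:1
  |U|=3: {1,4,7}:3  {4,6,7}:3  {5,6,7}:1
  |U|=4: {1,4,6,7}:6  {3,5,6,7}:1  {4,5,6,7}:4
  |U|=5: {1,4,5,6,7}:10  {2,3,5,6,7}:1  {3,4,5,6,7}:5
  |U|=6: {0,2,3,5,6,7}:1  {1,3,4,5,6,7}:15  {2,3,4,5,6,7}:6
  start at 0(i): 21
  start at 1(a): 7
sum over floor = 28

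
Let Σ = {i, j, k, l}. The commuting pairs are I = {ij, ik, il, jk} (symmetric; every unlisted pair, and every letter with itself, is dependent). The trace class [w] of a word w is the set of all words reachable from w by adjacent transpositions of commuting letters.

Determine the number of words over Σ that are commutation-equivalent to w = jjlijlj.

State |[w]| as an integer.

0(j) covers ∅
1(j) covers 0:j
2(l) covers 1:j
3(i) covers ∅
4(j) covers 2:l
5(l) covers 4:j
6(j) covers 5:l
floor of heap: 0:j, 3:i
completions by unplaced set U, small U first (add the entries for U minus each lowest piece of U):
  |U|=1: {3}:1  {6}:1
  |U|=2: {3,6}:2  {5,6}:1
  |U|=3: {3,5,6}:3  {4,5,6}:1
  |U|=4: {2,4,5,6}:1  {3,4,5,6}:4
  |U|=5: {1,2,4,5,6}:1  {2,3,4,5,6}:5
  start at 0(j): 6
  start at 3(i): 1
sum over floor = 7

7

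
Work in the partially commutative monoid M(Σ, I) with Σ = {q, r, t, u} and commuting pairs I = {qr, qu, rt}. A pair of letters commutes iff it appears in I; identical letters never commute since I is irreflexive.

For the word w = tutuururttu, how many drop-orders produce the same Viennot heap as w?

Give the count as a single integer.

3

drop 0:t onto floor
drop 1:u onto {0:t}
drop 2:t onto {1:u}
drop 3:u onto {2:t}
drop 4:u onto {3:u}
drop 5:r onto {4:u}
drop 6:u onto {5:r}
drop 7:r onto {6:u}
drop 8:t onto {6:u}
drop 9:t onto {8:t}
drop 10:u onto {7:r, 9:t}
ground layer = {0:t}
drop-orders for the pieces not yet dropped (sum over which currently-grounded one goes next):
  1 to go: {10} 1
  2 to go: {7,10} 1  {9,10} 1
  3 to go: {7,9,10} 2  {8,9,10} 1
  4 to go: {7,8,9,10} 3
  5 to go: {6,7,8,9,10} 3
  6 to go: {5,6,7,8,9,10} 3
  7 to go: {4,5,6,7,8,9,10} 3
  8 to go: {3,4,5,6,7,8,9,10} 3
  9 to go: {2,3,4,5,6,7,8,9,10} 3
  if 0:t drops first: 3 orders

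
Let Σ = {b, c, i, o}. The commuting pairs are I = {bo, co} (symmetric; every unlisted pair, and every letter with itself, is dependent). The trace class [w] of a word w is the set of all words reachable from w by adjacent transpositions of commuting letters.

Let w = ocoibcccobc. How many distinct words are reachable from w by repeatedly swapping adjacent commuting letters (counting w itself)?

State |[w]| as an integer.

piece 0:o — minimal
piece 1:c — minimal
piece 2:o rests on {0:o}
piece 3:i rests on {1:c, 2:o}
piece 4:b rests on {3:i}
piece 5:c rests on {4:b}
piece 6:c rests on {5:c}
piece 7:c rests on {6:c}
piece 8:o rests on {3:i}
piece 9:b rests on {7:c}
piece 10:c rests on {9:b}
minimal pieces: {0:o, 1:c}
ways to finish when only these pieces remain (= sum over removing one remaining piece with nothing left below it):
  1 left: {8}→1  {10}→1
  2 left: {8,10}→2  {9,10}→1
  3 left: {7,9,10}→1  {8,9,10}→3
  4 left: {6,7,9,10}→1  {7,8,9,10}→4
  5 left: {5,6,7,9,10}→1  {6,7,8,9,10}→5
  6 left: {4,5,6,7,9,10}→1  {5,6,7,8,9,10}→6
  7 left: {4,5,6,7,8,9,10}→7
  8 left: {3,4,5,6,7,8,9,10}→7
  9 left: {1,3,4,5,6,7,8,9,10}→7  {2,3,4,5,6,7,8,9,10}→7
  placing 0:o first → 14 extensions
  placing 1:c first → 7 extensions
total linear extensions = 21

21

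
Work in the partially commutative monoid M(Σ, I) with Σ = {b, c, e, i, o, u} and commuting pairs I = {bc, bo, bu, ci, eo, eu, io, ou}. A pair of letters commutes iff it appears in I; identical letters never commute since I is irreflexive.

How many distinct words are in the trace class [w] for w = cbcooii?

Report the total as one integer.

35

0(c) covers ∅
1(b) covers ∅
2(c) covers 0:c
3(o) covers 2:c
4(o) covers 3:o
5(i) covers 1:b
6(i) covers 5:i
floor of heap: 0:c, 1:b
completions by unplaced set U, small U first (add the entries for U minus each lowest piece of U):
  |U|=1: {4}:1  {6}:1
  |U|=2: {3,4}:1  {4,6}:2  {5,6}:1
  |U|=3: {1,5,6}:1  {2,3,4}:1  {3,4,6}:3  {4,5,6}:3
  |U|=4: {0,2,3,4}:1  {1,4,5,6}:4  {2,3,4,6}:4  {3,4,5,6}:6
  |U|=5: {0,2,3,4,6}:5  {1,3,4,5,6}:10  {2,3,4,5,6}:10
  start at 0(c): 20
  start at 1(b): 15
sum over floor = 35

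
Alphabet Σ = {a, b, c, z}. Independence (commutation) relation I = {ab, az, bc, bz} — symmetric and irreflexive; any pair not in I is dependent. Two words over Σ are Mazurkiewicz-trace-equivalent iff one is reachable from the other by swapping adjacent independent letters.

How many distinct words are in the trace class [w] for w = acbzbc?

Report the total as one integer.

15

#0=a has no predecessor
#1=c depends on [0:a]
#2=b has no predecessor
#3=z depends on [1:c]
#4=b depends on [2:b]
#5=c depends on [3:z]
sources: [0:a, 2:b]
N(rest) = Σ N(rest − s) over sources s of rest; N(one piece) = 1:
  size 1 → [4]=1  [5]=1
  size 2 → [2,4]=1  [3,5]=1  [4,5]=2
  size 3 → [1,3,5]=1  [2,4,5]=3  [3,4,5]=3
  size 4 → [0,1,3,5]=1  [1,3,4,5]=4  [2,3,4,5]=6
  first=0(a) contributes 10
  first=2(b) contributes 5
|[w]| = 15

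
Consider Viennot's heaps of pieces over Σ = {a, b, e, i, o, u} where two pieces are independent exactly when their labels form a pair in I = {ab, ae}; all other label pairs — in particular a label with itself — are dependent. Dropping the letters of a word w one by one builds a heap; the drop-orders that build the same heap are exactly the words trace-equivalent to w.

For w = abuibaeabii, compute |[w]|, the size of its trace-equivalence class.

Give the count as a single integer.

drop 0:a onto floor
drop 1:b onto floor
drop 2:u onto {0:a, 1:b}
drop 3:i onto {2:u}
drop 4:b onto {3:i}
drop 5:a onto {3:i}
drop 6:e onto {4:b}
drop 7:a onto {5:a}
drop 8:b onto {6:e}
drop 9:i onto {7:a, 8:b}
drop 10:i onto {9:i}
ground layer = {0:a, 1:b}
drop-orders for the pieces not yet dropped (sum over which currently-grounded one goes next):
  1 to go: {10} 1
  2 to go: {9,10} 1
  3 to go: {7,9,10} 1  {8,9,10} 1
  4 to go: {5,7,9,10} 1  {6,8,9,10} 1  {7,8,9,10} 2
  5 to go: {4,6,8,9,10} 1  {5,7,8,9,10} 3  {6,7,8,9,10} 3
  6 to go: {4,6,7,8,9,10} 4  {5,6,7,8,9,10} 6
  7 to go: {4,5,6,7,8,9,10} 10
  8 to go: {3,4,5,6,7,8,9,10} 10
  9 to go: {2,3,4,5,6,7,8,9,10} 10
  if 0:a drops first: 10 orders
  if 1:b drops first: 10 orders
heap linearizations: 20

20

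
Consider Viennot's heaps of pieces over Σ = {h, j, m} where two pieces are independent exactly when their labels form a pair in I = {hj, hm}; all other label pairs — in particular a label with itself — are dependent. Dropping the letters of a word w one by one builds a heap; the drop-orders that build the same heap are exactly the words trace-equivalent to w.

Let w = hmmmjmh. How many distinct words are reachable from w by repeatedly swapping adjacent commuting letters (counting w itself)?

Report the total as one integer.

21

piece 0:h — minimal
piece 1:m — minimal
piece 2:m rests on {1:m}
piece 3:m rests on {2:m}
piece 4:j rests on {3:m}
piece 5:m rests on {4:j}
piece 6:h rests on {0:h}
minimal pieces: {0:h, 1:m}
ways to finish when only these pieces remain (= sum over removing one remaining piece with nothing left below it):
  1 left: {5}→1  {6}→1
  2 left: {0,6}→1  {4,5}→1  {5,6}→2
  3 left: {0,5,6}→3  {3,4,5}→1  {4,5,6}→3
  4 left: {0,4,5,6}→6  {2,3,4,5}→1  {3,4,5,6}→4
  5 left: {0,3,4,5,6}→10  {1,2,3,4,5}→1  {2,3,4,5,6}→5
  placing 0:h first → 6 extensions
  placing 1:m first → 15 extensions
total linear extensions = 21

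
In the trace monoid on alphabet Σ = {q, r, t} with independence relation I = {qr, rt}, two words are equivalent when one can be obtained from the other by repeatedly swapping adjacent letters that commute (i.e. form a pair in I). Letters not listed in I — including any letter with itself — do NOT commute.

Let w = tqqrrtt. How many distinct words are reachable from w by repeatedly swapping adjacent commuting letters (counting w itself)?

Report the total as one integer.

drop 0:t onto floor
drop 1:q onto {0:t}
drop 2:q onto {1:q}
drop 3:r onto floor
drop 4:r onto {3:r}
drop 5:t onto {2:q}
drop 6:t onto {5:t}
ground layer = {0:t, 3:r}
drop-orders for the pieces not yet dropped (sum over which currently-grounded one goes next):
  1 to go: {4} 1  {6} 1
  2 to go: {3,4} 1  {4,6} 2  {5,6} 1
  3 to go: {2,5,6} 1  {3,4,6} 3  {4,5,6} 3
  4 to go: {1,2,5,6} 1  {2,4,5,6} 4  {3,4,5,6} 6
  5 to go: {0,1,2,5,6} 1  {1,2,4,5,6} 5  {2,3,4,5,6} 10
  if 0:t drops first: 15 orders
  if 3:r drops first: 6 orders
heap linearizations: 21

21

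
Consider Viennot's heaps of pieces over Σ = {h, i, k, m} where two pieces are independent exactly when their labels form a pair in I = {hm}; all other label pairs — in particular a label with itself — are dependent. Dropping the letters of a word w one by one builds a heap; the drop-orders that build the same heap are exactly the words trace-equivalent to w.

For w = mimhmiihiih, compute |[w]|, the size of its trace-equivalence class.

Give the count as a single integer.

0(m) covers ∅
1(i) covers 0:m
2(m) covers 1:i
3(h) covers 1:i
4(m) covers 2:m
5(i) covers 3:h, 4:m
6(i) covers 5:i
7(h) covers 6:i
8(i) covers 7:h
9(i) covers 8:i
10(h) covers 9:i
floor of heap: 0:m
completions by unplaced set U, small U first (add the entries for U minus each lowest piece of U):
  |U|=1: {10}:1
  |U|=2: {9,10}:1
  |U|=3: {8,9,10}:1
  |U|=4: {7,8,9,10}:1
  |U|=5: {6,7,8,9,10}:1
  |U|=6: {5,6,7,8,9,10}:1
  |U|=7: {3,5,6,7,8,9,10}:1  {4,5,6,7,8,9,10}:1
  |U|=8: {2,4,5,6,7,8,9,10}:1  {3,4,5,6,7,8,9,10}:2
  |U|=9: {2,3,4,5,6,7,8,9,10}:3
  start at 0(m): 3

3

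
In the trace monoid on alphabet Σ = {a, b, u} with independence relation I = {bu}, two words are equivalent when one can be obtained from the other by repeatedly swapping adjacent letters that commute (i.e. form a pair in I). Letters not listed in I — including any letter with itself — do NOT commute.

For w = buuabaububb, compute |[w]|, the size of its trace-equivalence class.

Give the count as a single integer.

30

piece 0:b — minimal
piece 1:u — minimal
piece 2:u rests on {1:u}
piece 3:a rests on {0:b, 2:u}
piece 4:b rests on {3:a}
piece 5:a rests on {4:b}
piece 6:u rests on {5:a}
piece 7:b rests on {5:a}
piece 8:u rests on {6:u}
piece 9:b rests on {7:b}
piece 10:b rests on {9:b}
minimal pieces: {0:b, 1:u}
ways to finish when only these pieces remain (= sum over removing one remaining piece with nothing left below it):
  1 left: {8}→1  {10}→1
  2 left: {6,8}→1  {8,10}→2  {9,10}→1
  3 left: {6,8,10}→3  {7,9,10}→1  {8,9,10}→3
  4 left: {6,8,9,10}→6  {7,8,9,10}→4
  5 left: {6,7,8,9,10}→10
  6 left: {5,6,7,8,9,10}→10
  7 left: {4,5,6,7,8,9,10}→10
  8 left: {3,4,5,6,7,8,9,10}→10
  9 left: {0,3,4,5,6,7,8,9,10}→10  {2,3,4,5,6,7,8,9,10}→10
  placing 0:b first → 10 extensions
  placing 1:u first → 20 extensions
total linear extensions = 30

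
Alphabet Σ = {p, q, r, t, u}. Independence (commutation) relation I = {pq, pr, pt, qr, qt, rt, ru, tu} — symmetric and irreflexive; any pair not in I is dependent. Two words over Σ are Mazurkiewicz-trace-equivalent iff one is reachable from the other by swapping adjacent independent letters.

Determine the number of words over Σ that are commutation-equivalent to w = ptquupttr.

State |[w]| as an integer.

drop 0:p onto floor
drop 1:t onto floor
drop 2:q onto floor
drop 3:u onto {0:p, 2:q}
drop 4:u onto {3:u}
drop 5:p onto {4:u}
drop 6:t onto {1:t}
drop 7:t onto {6:t}
drop 8:r onto floor
ground layer = {0:p, 1:t, 2:q, 8:r}
drop-orders for the pieces not yet dropped (sum over which currently-grounded one goes next):
  1 to go: {5} 1  {7} 1  {8} 1
  2 to go: {4,5} 1  {5,7} 2  {5,8} 2  {6,7} 1  {7,8} 2
  3 to go: {1,6,7} 1  {3,4,5} 1  {4,5,7} 3  {4,5,8} 3  {5,6,7} 3  {5,7,8} 6  {6,7,8} 3
  4 to go: {0,3,4,5} 1  {1,5,6,7} 4  {1,6,7,8} 4  {2,3,4,5} 1  {3,4,5,7} 4  {3,4,5,8} 4  {4,5,6,7} 6  {4,5,7,8} 12  {5,6,7,8} 12
  5 to go: {0,2,3,4,5} 2  {0,3,4,5,7} 5  {0,3,4,5,8} 5  {1,4,5,6,7} 10  {1,5,6,7,8} 20  {2,3,4,5,7} 5  {2,3,4,5,8} 5  {3,4,5,6,7} 10  {3,4,5,7,8} 20  {4,5,6,7,8} 30
  6 to go: {0,2,3,4,5,7} 12  {0,2,3,4,5,8} 12  {0,3,4,5,6,7} 15  {0,3,4,5,7,8} 30  {1,3,4,5,6,7} 20  {1,4,5,6,7,8} 60  {2,3,4,5,6,7} 15  {2,3,4,5,7,8} 30  {3,4,5,6,7,8} 60
  7 to go: {0,1,3,4,5,6,7} 35  {0,2,3,4,5,6,7} 42  {0,2,3,4,5,7,8} 84  {0,3,4,5,6,7,8} 105  {1,2,3,4,5,6,7} 35  {1,3,4,5,6,7,8} 140  {2,3,4,5,6,7,8} 105
  if 0:p drops first: 280 orders
  if 1:t drops first: 336 orders
  if 2:q drops first: 280 orders
  if 8:r drops first: 112 orders
heap linearizations: 1008

1008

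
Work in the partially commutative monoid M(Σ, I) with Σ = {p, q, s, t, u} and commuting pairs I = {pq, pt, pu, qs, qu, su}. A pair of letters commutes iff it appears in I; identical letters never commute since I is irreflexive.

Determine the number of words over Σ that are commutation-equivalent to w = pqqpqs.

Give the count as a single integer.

20

piece 0:p — minimal
piece 1:q — minimal
piece 2:q rests on {1:q}
piece 3:p rests on {0:p}
piece 4:q rests on {2:q}
piece 5:s rests on {3:p}
minimal pieces: {0:p, 1:q}
ways to finish when only these pieces remain (= sum over removing one remaining piece with nothing left below it):
  1 left: {4}→1  {5}→1
  2 left: {2,4}→1  {3,5}→1  {4,5}→2
  3 left: {0,3,5}→1  {1,2,4}→1  {2,4,5}→3  {3,4,5}→3
  4 left: {0,3,4,5}→4  {1,2,4,5}→4  {2,3,4,5}→6
  placing 0:p first → 10 extensions
  placing 1:q first → 10 extensions
total linear extensions = 20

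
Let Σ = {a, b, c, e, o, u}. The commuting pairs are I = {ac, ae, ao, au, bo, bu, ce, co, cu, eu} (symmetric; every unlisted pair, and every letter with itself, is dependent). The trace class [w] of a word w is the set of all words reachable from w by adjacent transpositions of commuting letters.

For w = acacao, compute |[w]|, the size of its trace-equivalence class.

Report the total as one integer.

drop 0:a onto floor
drop 1:c onto floor
drop 2:a onto {0:a}
drop 3:c onto {1:c}
drop 4:a onto {2:a}
drop 5:o onto floor
ground layer = {0:a, 1:c, 5:o}
drop-orders for the pieces not yet dropped (sum over which currently-grounded one goes next):
  1 to go: {3} 1  {4} 1  {5} 1
  2 to go: {1,3} 1  {2,4} 1  {3,4} 2  {3,5} 2  {4,5} 2
  3 to go: {0,2,4} 1  {1,3,4} 3  {1,3,5} 3  {2,3,4} 3  {2,4,5} 3  {3,4,5} 6
  4 to go: {0,2,3,4} 4  {0,2,4,5} 4  {1,2,3,4} 6  {1,3,4,5} 12  {2,3,4,5} 12
  if 0:a drops first: 30 orders
  if 1:c drops first: 20 orders
  if 5:o drops first: 10 orders
heap linearizations: 60

60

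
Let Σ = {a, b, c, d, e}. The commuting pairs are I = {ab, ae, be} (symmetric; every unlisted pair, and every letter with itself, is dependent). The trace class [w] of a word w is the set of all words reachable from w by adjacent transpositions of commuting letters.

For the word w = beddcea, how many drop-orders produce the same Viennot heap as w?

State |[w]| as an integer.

drop 0:b onto floor
drop 1:e onto floor
drop 2:d onto {0:b, 1:e}
drop 3:d onto {2:d}
drop 4:c onto {3:d}
drop 5:e onto {4:c}
drop 6:a onto {4:c}
ground layer = {0:b, 1:e}
drop-orders for the pieces not yet dropped (sum over which currently-grounded one goes next):
  1 to go: {5} 1  {6} 1
  2 to go: {5,6} 2
  3 to go: {4,5,6} 2
  4 to go: {3,4,5,6} 2
  5 to go: {2,3,4,5,6} 2
  if 0:b drops first: 2 orders
  if 1:e drops first: 2 orders
heap linearizations: 4

4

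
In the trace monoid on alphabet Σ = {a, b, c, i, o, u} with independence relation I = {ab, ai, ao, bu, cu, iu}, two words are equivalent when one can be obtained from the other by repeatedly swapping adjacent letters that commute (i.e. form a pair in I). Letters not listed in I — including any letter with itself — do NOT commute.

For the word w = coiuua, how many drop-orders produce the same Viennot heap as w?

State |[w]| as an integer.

4

drop 0:c onto floor
drop 1:o onto {0:c}
drop 2:i onto {1:o}
drop 3:u onto {1:o}
drop 4:u onto {3:u}
drop 5:a onto {4:u}
ground layer = {0:c}
drop-orders for the pieces not yet dropped (sum over which currently-grounded one goes next):
  1 to go: {2} 1  {5} 1
  2 to go: {2,5} 2  {4,5} 1
  3 to go: {2,4,5} 3  {3,4,5} 1
  4 to go: {2,3,4,5} 4
  if 0:c drops first: 4 orders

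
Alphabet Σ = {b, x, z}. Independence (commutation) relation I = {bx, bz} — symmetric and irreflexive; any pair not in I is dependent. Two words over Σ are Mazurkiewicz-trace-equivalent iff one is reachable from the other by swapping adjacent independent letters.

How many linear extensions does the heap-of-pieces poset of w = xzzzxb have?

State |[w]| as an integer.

6

#0=x has no predecessor
#1=z depends on [0:x]
#2=z depends on [1:z]
#3=z depends on [2:z]
#4=x depends on [3:z]
#5=b has no predecessor
sources: [0:x, 5:b]
N(rest) = Σ N(rest − s) over sources s of rest; N(one piece) = 1:
  size 1 → [4]=1  [5]=1
  size 2 → [3,4]=1  [4,5]=2
  size 3 → [2,3,4]=1  [3,4,5]=3
  size 4 → [1,2,3,4]=1  [2,3,4,5]=4
  first=0(x) contributes 5
  first=5(b) contributes 1
|[w]| = 6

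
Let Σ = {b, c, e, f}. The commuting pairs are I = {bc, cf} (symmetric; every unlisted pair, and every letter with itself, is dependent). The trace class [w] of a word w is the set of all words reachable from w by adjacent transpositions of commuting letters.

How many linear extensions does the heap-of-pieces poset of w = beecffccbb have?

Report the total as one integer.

drop 0:b onto floor
drop 1:e onto {0:b}
drop 2:e onto {1:e}
drop 3:c onto {2:e}
drop 4:f onto {2:e}
drop 5:f onto {4:f}
drop 6:c onto {3:c}
drop 7:c onto {6:c}
drop 8:b onto {5:f}
drop 9:b onto {8:b}
ground layer = {0:b}
drop-orders for the pieces not yet dropped (sum over which currently-grounded one goes next):
  1 to go: {7} 1  {9} 1
  2 to go: {6,7} 1  {7,9} 2  {8,9} 1
  3 to go: {3,6,7} 1  {5,8,9} 1  {6,7,9} 3  {7,8,9} 3
  4 to go: {3,6,7,9} 4  {4,5,8,9} 1  {5,7,8,9} 4  {6,7,8,9} 6
  5 to go: {3,6,7,8,9} 10  {4,5,7,8,9} 5  {5,6,7,8,9} 10
  6 to go: {3,5,6,7,8,9} 20  {4,5,6,7,8,9} 15
  7 to go: {3,4,5,6,7,8,9} 35
  8 to go: {2,3,4,5,6,7,8,9} 35
  if 0:b drops first: 35 orders

35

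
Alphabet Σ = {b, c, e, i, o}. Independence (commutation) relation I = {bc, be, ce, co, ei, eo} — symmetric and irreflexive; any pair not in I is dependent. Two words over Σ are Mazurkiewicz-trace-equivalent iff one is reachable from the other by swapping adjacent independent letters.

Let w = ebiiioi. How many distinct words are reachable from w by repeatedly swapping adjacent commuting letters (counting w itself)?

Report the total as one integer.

#0=e has no predecessor
#1=b has no predecessor
#2=i depends on [1:b]
#3=i depends on [2:i]
#4=i depends on [3:i]
#5=o depends on [4:i]
#6=i depends on [5:o]
sources: [0:e, 1:b]
N(rest) = Σ N(rest − s) over sources s of rest; N(one piece) = 1:
  size 1 → [0]=1  [6]=1
  size 2 → [0,6]=2  [5,6]=1
  size 3 → [0,5,6]=3  [4,5,6]=1
  size 4 → [0,4,5,6]=4  [3,4,5,6]=1
  size 5 → [0,3,4,5,6]=5  [2,3,4,5,6]=1
  first=0(e) contributes 1
  first=1(b) contributes 6
|[w]| = 7

7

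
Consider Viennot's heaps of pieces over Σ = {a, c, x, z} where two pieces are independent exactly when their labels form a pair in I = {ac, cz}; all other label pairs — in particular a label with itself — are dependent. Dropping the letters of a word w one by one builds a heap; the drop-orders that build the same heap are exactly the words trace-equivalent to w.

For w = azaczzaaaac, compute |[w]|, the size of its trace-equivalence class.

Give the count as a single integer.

55

0(a) covers ∅
1(z) covers 0:a
2(a) covers 1:z
3(c) covers ∅
4(z) covers 2:a
5(z) covers 4:z
6(a) covers 5:z
7(a) covers 6:a
8(a) covers 7:a
9(a) covers 8:a
10(c) covers 3:c
floor of heap: 0:a, 3:c
completions by unplaced set U, small U first (add the entries for U minus each lowest piece of U):
  |U|=1: {9}:1  {10}:1
  |U|=2: {3,10}:1  {8,9}:1  {9,10}:2
  |U|=3: {3,9,10}:3  {7,8,9}:1  {8,9,10}:3
  |U|=4: {3,8,9,10}:6  {6,7,8,9}:1  {7,8,9,10}:4
  |U|=5: {3,7,8,9,10}:10  {5,6,7,8,9}:1  {6,7,8,9,10}:5
  |U|=6: {3,6,7,8,9,10}:15  {4,5,6,7,8,9}:1  {5,6,7,8,9,10}:6
  |U|=7: {2,4,5,6,7,8,9}:1  {3,5,6,7,8,9,10}:21  {4,5,6,7,8,9,10}:7
  |U|=8: {1,2,4,5,6,7,8,9}:1  {2,4,5,6,7,8,9,10}:8  {3,4,5,6,7,8,9,10}:28
  |U|=9: {0,1,2,4,5,6,7,8,9}:1  {1,2,4,5,6,7,8,9,10}:9  {2,3,4,5,6,7,8,9,10}:36
  start at 0(a): 45
  start at 3(c): 10
sum over floor = 55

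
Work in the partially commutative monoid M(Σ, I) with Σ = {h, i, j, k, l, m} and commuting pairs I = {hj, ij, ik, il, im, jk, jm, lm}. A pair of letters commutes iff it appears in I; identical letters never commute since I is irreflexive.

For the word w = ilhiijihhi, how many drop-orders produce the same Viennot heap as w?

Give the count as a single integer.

piece 0:i — minimal
piece 1:l — minimal
piece 2:h rests on {0:i, 1:l}
piece 3:i rests on {2:h}
piece 4:i rests on {3:i}
piece 5:j rests on {1:l}
piece 6:i rests on {4:i}
piece 7:h rests on {6:i}
piece 8:h rests on {7:h}
piece 9:i rests on {8:h}
minimal pieces: {0:i, 1:l}
ways to finish when only these pieces remain (= sum over removing one remaining piece with nothing left below it):
  1 left: {5}→1  {9}→1
  2 left: {5,9}→2  {8,9}→1
  3 left: {5,8,9}→3  {7,8,9}→1
  4 left: {5,7,8,9}→4  {6,7,8,9}→1
  5 left: {4,6,7,8,9}→1  {5,6,7,8,9}→5
  6 left: {3,4,6,7,8,9}→1  {4,5,6,7,8,9}→6
  7 left: {2,3,4,6,7,8,9}→1  {3,4,5,6,7,8,9}→7
  8 left: {0,2,3,4,6,7,8,9}→1  {2,3,4,5,6,7,8,9}→8
  placing 0:i first → 8 extensions
  placing 1:l first → 9 extensions
total linear extensions = 17

17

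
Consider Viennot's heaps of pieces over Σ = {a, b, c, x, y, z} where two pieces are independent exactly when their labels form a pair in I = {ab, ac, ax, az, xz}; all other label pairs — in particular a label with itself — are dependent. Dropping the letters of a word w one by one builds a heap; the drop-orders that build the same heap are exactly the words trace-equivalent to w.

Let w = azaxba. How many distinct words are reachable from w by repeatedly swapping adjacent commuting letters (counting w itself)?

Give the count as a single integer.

#0=a has no predecessor
#1=z has no predecessor
#2=a depends on [0:a]
#3=x has no predecessor
#4=b depends on [1:z, 3:x]
#5=a depends on [2:a]
sources: [0:a, 1:z, 3:x]
N(rest) = Σ N(rest − s) over sources s of rest; N(one piece) = 1:
  size 1 → [4]=1  [5]=1
  size 2 → [1,4]=1  [2,5]=1  [3,4]=1  [4,5]=2
  size 3 → [0,2,5]=1  [1,3,4]=2  [1,4,5]=3  [2,4,5]=3  [3,4,5]=3
  size 4 → [0,2,4,5]=4  [1,2,4,5]=6  [1,3,4,5]=8  [2,3,4,5]=6
  first=0(a) contributes 20
  first=1(z) contributes 10
  first=3(x) contributes 10
|[w]| = 40

40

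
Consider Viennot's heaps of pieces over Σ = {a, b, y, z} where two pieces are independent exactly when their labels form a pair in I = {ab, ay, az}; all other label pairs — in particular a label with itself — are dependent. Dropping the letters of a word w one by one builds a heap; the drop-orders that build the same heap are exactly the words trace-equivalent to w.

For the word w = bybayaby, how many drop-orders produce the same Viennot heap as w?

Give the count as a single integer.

drop 0:b onto floor
drop 1:y onto {0:b}
drop 2:b onto {1:y}
drop 3:a onto floor
drop 4:y onto {2:b}
drop 5:a onto {3:a}
drop 6:b onto {4:y}
drop 7:y onto {6:b}
ground layer = {0:b, 3:a}
drop-orders for the pieces not yet dropped (sum over which currently-grounded one goes next):
  1 to go: {5} 1  {7} 1
  2 to go: {3,5} 1  {5,7} 2  {6,7} 1
  3 to go: {3,5,7} 3  {4,6,7} 1  {5,6,7} 3
  4 to go: {2,4,6,7} 1  {3,5,6,7} 6  {4,5,6,7} 4
  5 to go: {1,2,4,6,7} 1  {2,4,5,6,7} 5  {3,4,5,6,7} 10
  6 to go: {0,1,2,4,6,7} 1  {1,2,4,5,6,7} 6  {2,3,4,5,6,7} 15
  if 0:b drops first: 21 orders
  if 3:a drops first: 7 orders
heap linearizations: 28

28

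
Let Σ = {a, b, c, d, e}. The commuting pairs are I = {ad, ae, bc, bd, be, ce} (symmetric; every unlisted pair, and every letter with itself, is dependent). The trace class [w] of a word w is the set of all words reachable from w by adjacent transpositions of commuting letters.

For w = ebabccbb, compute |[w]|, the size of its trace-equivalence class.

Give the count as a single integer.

80

#0=e has no predecessor
#1=b has no predecessor
#2=a depends on [1:b]
#3=b depends on [2:a]
#4=c depends on [2:a]
#5=c depends on [4:c]
#6=b depends on [3:b]
#7=b depends on [6:b]
sources: [0:e, 1:b]
N(rest) = Σ N(rest − s) over sources s of rest; N(one piece) = 1:
  size 1 → [0]=1  [5]=1  [7]=1
  size 2 → [0,5]=2  [0,7]=2  [4,5]=1  [5,7]=2  [6,7]=1
  size 3 → [0,4,5]=3  [0,5,7]=6  [0,6,7]=3  [3,6,7]=1  [4,5,7]=3  [5,6,7]=3
  size 4 → [0,3,6,7]=4  [0,4,5,7]=12  [0,5,6,7]=12  [3,5,6,7]=4  [4,5,6,7]=6
  size 5 → [0,3,5,6,7]=20  [0,4,5,6,7]=30  [3,4,5,6,7]=10
  size 6 → [0,3,4,5,6,7]=60  [2,3,4,5,6,7]=10
  first=0(e) contributes 10
  first=1(b) contributes 70
|[w]| = 80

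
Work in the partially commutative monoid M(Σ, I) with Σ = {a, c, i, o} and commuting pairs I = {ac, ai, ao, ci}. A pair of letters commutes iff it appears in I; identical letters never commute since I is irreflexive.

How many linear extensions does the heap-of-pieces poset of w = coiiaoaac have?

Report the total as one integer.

0(c) covers ∅
1(o) covers 0:c
2(i) covers 1:o
3(i) covers 2:i
4(a) covers ∅
5(o) covers 3:i
6(a) covers 4:a
7(a) covers 6:a
8(c) covers 5:o
floor of heap: 0:c, 4:a
completions by unplaced set U, small U first (add the entries for U minus each lowest piece of U):
  |U|=1: {7}:1  {8}:1
  |U|=2: {5,8}:1  {6,7}:1  {7,8}:2
  |U|=3: {3,5,8}:1  {4,6,7}:1  {5,7,8}:3  {6,7,8}:3
  |U|=4: {2,3,5,8}:1  {3,5,7,8}:4  {4,6,7,8}:4  {5,6,7,8}:6
  |U|=5: {1,2,3,5,8}:1  {2,3,5,7,8}:5  {3,5,6,7,8}:10  {4,5,6,7,8}:10
  |U|=6: {0,1,2,3,5,8}:1  {1,2,3,5,7,8}:6  {2,3,5,6,7,8}:15  {3,4,5,6,7,8}:20
  |U|=7: {0,1,2,3,5,7,8}:7  {1,2,3,5,6,7,8}:21  {2,3,4,5,6,7,8}:35
  start at 0(c): 56
  start at 4(a): 28
sum over floor = 84

84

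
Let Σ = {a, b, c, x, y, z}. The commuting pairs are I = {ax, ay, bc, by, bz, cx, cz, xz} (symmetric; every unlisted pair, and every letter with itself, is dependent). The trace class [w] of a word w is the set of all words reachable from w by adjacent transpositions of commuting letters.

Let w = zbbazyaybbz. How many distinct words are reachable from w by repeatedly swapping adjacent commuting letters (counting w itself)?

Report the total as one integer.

piece 0:z — minimal
piece 1:b — minimal
piece 2:b rests on {1:b}
piece 3:a rests on {0:z, 2:b}
piece 4:z rests on {3:a}
piece 5:y rests on {4:z}
piece 6:a rests on {4:z}
piece 7:y rests on {5:y}
piece 8:b rests on {6:a}
piece 9:b rests on {8:b}
piece 10:z rests on {6:a, 7:y}
minimal pieces: {0:z, 1:b}
ways to finish when only these pieces remain (= sum over removing one remaining piece with nothing left below it):
  1 left: {9}→1  {10}→1
  2 left: {7,10}→1  {8,9}→1  {9,10}→2
  3 left: {5,7,10}→1  {7,9,10}→3  {8,9,10}→3
  4 left: {5,7,9,10}→4  {6,8,9,10}→3  {7,8,9,10}→6
  5 left: {5,7,8,9,10}→10  {6,7,8,9,10}→9
  6 left: {5,6,7,8,9,10}→19
  7 left: {4,5,6,7,8,9,10}→19
  8 left: {3,4,5,6,7,8,9,10}→19
  9 left: {0,3,4,5,6,7,8,9,10}→19  {2,3,4,5,6,7,8,9,10}→19
  placing 0:z first → 19 extensions
  placing 1:b first → 38 extensions
total linear extensions = 57

57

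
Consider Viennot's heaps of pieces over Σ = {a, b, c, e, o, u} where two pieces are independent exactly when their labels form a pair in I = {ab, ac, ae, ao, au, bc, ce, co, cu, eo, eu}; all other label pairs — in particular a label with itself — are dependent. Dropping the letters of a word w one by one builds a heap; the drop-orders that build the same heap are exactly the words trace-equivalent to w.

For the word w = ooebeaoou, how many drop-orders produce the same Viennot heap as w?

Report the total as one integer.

108

drop 0:o onto floor
drop 1:o onto {0:o}
drop 2:e onto floor
drop 3:b onto {1:o, 2:e}
drop 4:e onto {3:b}
drop 5:a onto floor
drop 6:o onto {3:b}
drop 7:o onto {6:o}
drop 8:u onto {7:o}
ground layer = {0:o, 2:e, 5:a}
drop-orders for the pieces not yet dropped (sum over which currently-grounded one goes next):
  1 to go: {4} 1  {5} 1  {8} 1
  2 to go: {4,5} 2  {4,8} 2  {5,8} 2  {7,8} 1
  3 to go: {4,5,8} 6  {4,7,8} 3  {5,7,8} 3  {6,7,8} 1
  4 to go: {4,5,7,8} 12  {4,6,7,8} 4  {5,6,7,8} 4
  5 to go: {3,4,6,7,8} 4  {4,5,6,7,8} 20
  6 to go: {1,3,4,6,7,8} 4  {2,3,4,6,7,8} 4  {3,4,5,6,7,8} 24
  7 to go: {0,1,3,4,6,7,8} 4  {1,2,3,4,6,7,8} 8  {1,3,4,5,6,7,8} 28  {2,3,4,5,6,7,8} 28
  if 0:o drops first: 64 orders
  if 2:e drops first: 32 orders
  if 5:a drops first: 12 orders
heap linearizations: 108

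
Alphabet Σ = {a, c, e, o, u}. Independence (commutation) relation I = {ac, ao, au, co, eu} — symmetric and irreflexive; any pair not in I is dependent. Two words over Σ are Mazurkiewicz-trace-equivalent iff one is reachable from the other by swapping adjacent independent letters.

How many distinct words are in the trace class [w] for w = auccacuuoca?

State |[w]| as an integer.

drop 0:a onto floor
drop 1:u onto floor
drop 2:c onto {1:u}
drop 3:c onto {2:c}
drop 4:a onto {0:a}
drop 5:c onto {3:c}
drop 6:u onto {5:c}
drop 7:u onto {6:u}
drop 8:o onto {7:u}
drop 9:c onto {7:u}
drop 10:a onto {4:a}
ground layer = {0:a, 1:u}
drop-orders for the pieces not yet dropped (sum over which currently-grounded one goes next):
  1 to go: {8} 1  {9} 1  {10} 1
  2 to go: {4,10} 1  {8,9} 2  {8,10} 2  {9,10} 2
  3 to go: {0,4,10} 1  {4,8,10} 3  {4,9,10} 3  {7,8,9} 2  {8,9,10} 6
  4 to go: {0,4,8,10} 4  {0,4,9,10} 4  {4,8,9,10} 12  {6,7,8,9} 2  {7,8,9,10} 8
  5 to go: {0,4,8,9,10} 20  {4,7,8,9,10} 20  {5,6,7,8,9} 2  {6,7,8,9,10} 10
  6 to go: {0,4,7,8,9,10} 40  {3,5,6,7,8,9} 2  {4,6,7,8,9,10} 30  {5,6,7,8,9,10} 12
  7 to go: {0,4,6,7,8,9,10} 70  {2,3,5,6,7,8,9} 2  {3,5,6,7,8,9,10} 14  {4,5,6,7,8,9,10} 42
  8 to go: {0,4,5,6,7,8,9,10} 112  {1,2,3,5,6,7,8,9} 2  {2,3,5,6,7,8,9,10} 16  {3,4,5,6,7,8,9,10} 56
  9 to go: {0,3,4,5,6,7,8,9,10} 168  {1,2,3,5,6,7,8,9,10} 18  {2,3,4,5,6,7,8,9,10} 72
  if 0:a drops first: 90 orders
  if 1:u drops first: 240 orders
heap linearizations: 330

330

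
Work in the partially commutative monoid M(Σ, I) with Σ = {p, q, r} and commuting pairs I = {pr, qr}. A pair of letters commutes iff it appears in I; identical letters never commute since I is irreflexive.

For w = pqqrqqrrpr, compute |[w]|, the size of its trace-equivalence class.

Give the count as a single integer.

210

0(p) covers ∅
1(q) covers 0:p
2(q) covers 1:q
3(r) covers ∅
4(q) covers 2:q
5(q) covers 4:q
6(r) covers 3:r
7(r) covers 6:r
8(p) covers 5:q
9(r) covers 7:r
floor of heap: 0:p, 3:r
completions by unplaced set U, small U first (add the entries for U minus each lowest piece of U):
  |U|=1: {8}:1  {9}:1
  |U|=2: {5,8}:1  {7,9}:1  {8,9}:2
  |U|=3: {4,5,8}:1  {5,8,9}:3  {6,7,9}:1  {7,8,9}:3
  |U|=4: {2,4,5,8}:1  {3,6,7,9}:1  {4,5,8,9}:4  {5,7,8,9}:6  {6,7,8,9}:4
  |U|=5: {1,2,4,5,8}:1  {2,4,5,8,9}:5  {3,6,7,8,9}:5  {4,5,7,8,9}:10  {5,6,7,8,9}:10
  |U|=6: {0,1,2,4,5,8}:1  {1,2,4,5,8,9}:6  {2,4,5,7,8,9}:15  {3,5,6,7,8,9}:15  {4,5,6,7,8,9}:20
  |U|=7: {0,1,2,4,5,8,9}:7  {1,2,4,5,7,8,9}:21  {2,4,5,6,7,8,9}:35  {3,4,5,6,7,8,9}:35
  |U|=8: {0,1,2,4,5,7,8,9}:28  {1,2,4,5,6,7,8,9}:56  {2,3,4,5,6,7,8,9}:70
  start at 0(p): 126
  start at 3(r): 84
sum over floor = 210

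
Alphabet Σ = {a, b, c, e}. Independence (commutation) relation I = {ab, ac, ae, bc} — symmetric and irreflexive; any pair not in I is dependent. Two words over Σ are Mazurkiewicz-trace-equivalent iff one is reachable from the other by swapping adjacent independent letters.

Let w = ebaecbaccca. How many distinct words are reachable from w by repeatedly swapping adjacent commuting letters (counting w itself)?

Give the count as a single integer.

825

drop 0:e onto floor
drop 1:b onto {0:e}
drop 2:a onto floor
drop 3:e onto {1:b}
drop 4:c onto {3:e}
drop 5:b onto {3:e}
drop 6:a onto {2:a}
drop 7:c onto {4:c}
drop 8:c onto {7:c}
drop 9:c onto {8:c}
drop 10:a onto {6:a}
ground layer = {0:e, 2:a}
drop-orders for the pieces not yet dropped (sum over which currently-grounded one goes next):
  1 to go: {5} 1  {9} 1  {10} 1
  2 to go: {5,9} 2  {5,10} 2  {6,10} 1  {8,9} 1  {9,10} 2
  3 to go: {2,6,10} 1  {5,6,10} 3  {5,8,9} 3  {5,9,10} 6  {6,9,10} 3  {7,8,9} 1  {8,9,10} 3
  4 to go: {2,5,6,10} 4  {2,6,9,10} 4  {4,7,8,9} 1  {5,6,9,10} 12  {5,7,8,9} 4  {5,8,9,10} 12  {6,8,9,10} 6  {7,8,9,10} 4
  5 to go: {2,5,6,9,10} 20  {2,6,8,9,10} 10  {4,5,7,8,9} 5  {4,7,8,9,10} 5  {5,6,8,9,10} 30  {5,7,8,9,10} 20  {6,7,8,9,10} 10
  6 to go: {2,5,6,8,9,10} 60  {2,6,7,8,9,10} 20  {3,4,5,7,8,9} 5  {4,5,7,8,9,10} 30  {4,6,7,8,9,10} 15  {5,6,7,8,9,10} 60
  7 to go: {1,3,4,5,7,8,9} 5  {2,4,6,7,8,9,10} 35  {2,5,6,7,8,9,10} 140  {3,4,5,7,8,9,10} 35  {4,5,6,7,8,9,10} 105
  8 to go: {0,1,3,4,5,7,8,9} 5  {1,3,4,5,7,8,9,10} 40  {2,4,5,6,7,8,9,10} 280  {3,4,5,6,7,8,9,10} 140
  9 to go: {0,1,3,4,5,7,8,9,10} 45  {1,3,4,5,6,7,8,9,10} 180  {2,3,4,5,6,7,8,9,10} 420
  if 0:e drops first: 600 orders
  if 2:a drops first: 225 orders
heap linearizations: 825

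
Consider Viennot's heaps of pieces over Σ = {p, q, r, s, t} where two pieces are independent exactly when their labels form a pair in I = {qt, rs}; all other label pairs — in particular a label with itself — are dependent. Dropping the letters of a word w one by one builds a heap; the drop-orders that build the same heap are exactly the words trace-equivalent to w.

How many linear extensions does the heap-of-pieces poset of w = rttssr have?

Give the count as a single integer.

3

0(r) covers ∅
1(t) covers 0:r
2(t) covers 1:t
3(s) covers 2:t
4(s) covers 3:s
5(r) covers 2:t
floor of heap: 0:r
completions by unplaced set U, small U first (add the entries for U minus each lowest piece of U):
  |U|=1: {4}:1  {5}:1
  |U|=2: {3,4}:1  {4,5}:2
  |U|=3: {3,4,5}:3
  |U|=4: {2,3,4,5}:3
  start at 0(r): 3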